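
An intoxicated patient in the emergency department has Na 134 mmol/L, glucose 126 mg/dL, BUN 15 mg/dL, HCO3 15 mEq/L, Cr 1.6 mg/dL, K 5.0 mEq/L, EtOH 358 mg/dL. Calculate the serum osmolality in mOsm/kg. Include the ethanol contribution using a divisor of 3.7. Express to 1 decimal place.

Calculated osmolality = 2·Na + glucose/18 + BUN/2.8 + ethanol/3.7
= 2·134 + 126/18 + 15/2.8 + 358/3.7
= 268 + 7 + 5.36 + 96.76
= 377.12 mOsm/kg

377.1 mOsm/kg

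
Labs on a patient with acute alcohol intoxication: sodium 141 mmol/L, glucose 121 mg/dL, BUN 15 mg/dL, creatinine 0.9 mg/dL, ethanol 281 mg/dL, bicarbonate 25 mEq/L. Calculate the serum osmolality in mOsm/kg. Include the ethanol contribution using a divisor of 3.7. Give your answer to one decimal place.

Calculated osmolality = 2·Na + glucose/18 + BUN/2.8 + ethanol/3.7
= 2·141 + 121/18 + 15/2.8 + 281/3.7
= 282 + 6.72 + 5.36 + 75.95
= 370.03 mOsm/kg

370.0 mOsm/kg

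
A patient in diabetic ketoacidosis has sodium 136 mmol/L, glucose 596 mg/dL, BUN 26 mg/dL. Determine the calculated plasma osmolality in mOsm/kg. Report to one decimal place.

314.4 mOsm/kg

Calculated osmolality = 2·Na + glucose/18 + BUN/2.8
= 2·136 + 596/18 + 26/2.8
= 272 + 33.11 + 9.29
= 314.4 mOsm/kg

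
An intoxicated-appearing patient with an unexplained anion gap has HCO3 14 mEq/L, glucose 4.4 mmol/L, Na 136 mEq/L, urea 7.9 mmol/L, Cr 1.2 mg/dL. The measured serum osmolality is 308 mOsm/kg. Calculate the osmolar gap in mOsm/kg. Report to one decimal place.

Calculated osmolality = 2·Na + glucose + urea
= 2·136 + 4.4 + 7.9
= 272 + 4.40 + 7.90
= 284.3 mOsm/kg ≈ 284.3 mOsm/kg
Osmolar gap = measured − calculated = 308 − 284.3 = 23.7 mOsm/kg

23.7 mOsm/kg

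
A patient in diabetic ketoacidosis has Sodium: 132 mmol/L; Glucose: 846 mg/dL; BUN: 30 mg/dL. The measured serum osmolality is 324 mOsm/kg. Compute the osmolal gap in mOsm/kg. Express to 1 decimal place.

2.3 mOsm/kg

Calculated osmolality = 2·Na + glucose/18 + BUN/2.8
= 2·132 + 846/18 + 30/2.8
= 264 + 47 + 10.71
= 321.71 mOsm/kg ≈ 321.7 mOsm/kg
Osmolar gap = measured − calculated = 324 − 321.7 = 2.3 mOsm/kg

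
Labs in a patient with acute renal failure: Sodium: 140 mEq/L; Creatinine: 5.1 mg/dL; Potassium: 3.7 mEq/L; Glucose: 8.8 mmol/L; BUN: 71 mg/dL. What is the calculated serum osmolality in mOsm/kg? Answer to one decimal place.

Calculated osmolality = 2·Na + glucose + BUN/2.8
= 2·140 + 8.8 + 71/2.8
= 280 + 8.80 + 25.36
= 314.16 mOsm/kg

314.2 mOsm/kg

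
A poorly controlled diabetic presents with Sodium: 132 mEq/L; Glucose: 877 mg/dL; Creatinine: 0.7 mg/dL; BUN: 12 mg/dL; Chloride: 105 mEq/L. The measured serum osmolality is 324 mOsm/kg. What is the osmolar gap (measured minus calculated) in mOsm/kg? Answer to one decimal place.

7.0 mOsm/kg

Calculated osmolality = 2·Na + glucose/18 + BUN/2.8
= 2·132 + 877/18 + 12/2.8
= 264 + 48.72 + 4.29
= 317.01 mOsm/kg ≈ 317.0 mOsm/kg
Osmolar gap = measured − calculated = 324 − 317.0 = 7.0 mOsm/kg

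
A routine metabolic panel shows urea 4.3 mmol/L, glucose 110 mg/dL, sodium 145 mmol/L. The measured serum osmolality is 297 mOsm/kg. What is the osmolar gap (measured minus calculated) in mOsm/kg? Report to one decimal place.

Calculated osmolality = 2·Na + glucose/18 + urea
= 2·145 + 110/18 + 4.3
= 290 + 6.11 + 4.30
= 300.41 mOsm/kg ≈ 300.4 mOsm/kg
Osmolar gap = measured − calculated = 297 − 300.4 = -3.4 mOsm/kg

-3.4 mOsm/kg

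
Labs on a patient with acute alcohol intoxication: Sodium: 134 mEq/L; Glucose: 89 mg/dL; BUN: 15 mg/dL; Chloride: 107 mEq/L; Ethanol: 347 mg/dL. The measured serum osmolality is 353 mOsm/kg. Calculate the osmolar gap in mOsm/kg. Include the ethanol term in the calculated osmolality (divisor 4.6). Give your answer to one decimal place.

Calculated osmolality = 2·Na + glucose/18 + BUN/2.8 + ethanol/4.6
= 2·134 + 89/18 + 15/2.8 + 347/4.6
= 268 + 4.94 + 5.36 + 75.43
= 353.73 mOsm/kg ≈ 353.7 mOsm/kg
Osmolar gap = measured − calculated = 353 − 353.7 = -0.7 mOsm/kg

-0.7 mOsm/kg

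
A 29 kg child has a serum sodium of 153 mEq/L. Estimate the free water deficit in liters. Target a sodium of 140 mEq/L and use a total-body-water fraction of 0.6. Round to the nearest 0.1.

1.6 L

TBW = 0.6 · 29 = 17.4 L
Free water deficit = TBW · (Na/140 − 1)
= 17.4 · (153/140 − 1)
= 17.4 · 0.0929
= 1.62 L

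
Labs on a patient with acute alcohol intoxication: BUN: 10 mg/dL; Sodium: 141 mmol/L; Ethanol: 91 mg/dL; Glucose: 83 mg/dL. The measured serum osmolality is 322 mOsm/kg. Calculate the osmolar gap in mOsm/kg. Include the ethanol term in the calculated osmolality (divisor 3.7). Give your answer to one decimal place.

Calculated osmolality = 2·Na + glucose/18 + BUN/2.8 + ethanol/3.7
= 2·141 + 83/18 + 10/2.8 + 91/3.7
= 282 + 4.61 + 3.57 + 24.59
= 314.77 mOsm/kg ≈ 314.8 mOsm/kg
Osmolar gap = measured − calculated = 322 − 314.8 = 7.2 mOsm/kg

7.2 mOsm/kg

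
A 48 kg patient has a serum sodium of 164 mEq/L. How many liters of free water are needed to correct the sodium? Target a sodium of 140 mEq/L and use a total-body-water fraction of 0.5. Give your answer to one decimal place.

4.1 L

TBW = 0.5 · 48 = 24 L
Free water deficit = TBW · (Na/140 − 1)
= 24 · (164/140 − 1)
= 24 · 0.1714
= 4.11 L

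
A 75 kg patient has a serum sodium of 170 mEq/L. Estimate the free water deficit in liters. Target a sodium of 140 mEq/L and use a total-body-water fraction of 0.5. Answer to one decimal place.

TBW = 0.5 · 75 = 37.5 L
Free water deficit = TBW · (Na/140 − 1)
= 37.5 · (170/140 − 1)
= 37.5 · 0.2143
= 8.04 L

8.0 L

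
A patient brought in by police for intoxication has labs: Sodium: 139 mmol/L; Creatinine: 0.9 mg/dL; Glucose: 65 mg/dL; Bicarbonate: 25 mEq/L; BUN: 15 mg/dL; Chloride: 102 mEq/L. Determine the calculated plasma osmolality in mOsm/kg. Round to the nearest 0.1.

Calculated osmolality = 2·Na + glucose/18 + BUN/2.8
= 2·139 + 65/18 + 15/2.8
= 278 + 3.61 + 5.36
= 286.97 mOsm/kg

287.0 mOsm/kg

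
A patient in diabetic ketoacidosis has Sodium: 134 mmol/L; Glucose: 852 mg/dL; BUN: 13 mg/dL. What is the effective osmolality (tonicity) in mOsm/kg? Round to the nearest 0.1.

315.3 mOsm/kg

Effective osmolality excludes urea (freely permeant across cell membranes):
2·Na + glucose/18
= 2·134 + 852/18
= 268 + 47.33
= 315.33 mOsm/kg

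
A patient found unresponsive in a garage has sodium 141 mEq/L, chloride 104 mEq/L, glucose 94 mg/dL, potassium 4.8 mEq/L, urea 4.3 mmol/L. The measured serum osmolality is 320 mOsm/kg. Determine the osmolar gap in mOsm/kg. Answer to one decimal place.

Calculated osmolality = 2·Na + glucose/18 + urea
= 2·141 + 94/18 + 4.3
= 282 + 5.22 + 4.30
= 291.52 mOsm/kg ≈ 291.5 mOsm/kg
Osmolar gap = measured − calculated = 320 − 291.5 = 28.5 mOsm/kg

28.5 mOsm/kg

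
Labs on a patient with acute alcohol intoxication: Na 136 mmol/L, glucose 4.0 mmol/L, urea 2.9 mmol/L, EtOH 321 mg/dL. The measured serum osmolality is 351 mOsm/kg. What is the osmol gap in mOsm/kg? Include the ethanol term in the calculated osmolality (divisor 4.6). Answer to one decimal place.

2.3 mOsm/kg

Calculated osmolality = 2·Na + glucose + urea + ethanol/4.6
= 2·136 + 4 + 2.9 + 321/4.6
= 272 + 4 + 2.90 + 69.78
= 348.68 mOsm/kg ≈ 348.7 mOsm/kg
Osmolar gap = measured − calculated = 351 − 348.7 = 2.3 mOsm/kg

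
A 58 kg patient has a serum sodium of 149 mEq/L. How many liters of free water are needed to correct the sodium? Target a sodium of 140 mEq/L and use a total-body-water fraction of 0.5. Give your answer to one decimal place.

TBW = 0.5 · 58 = 29 L
Free water deficit = TBW · (Na/140 − 1)
= 29 · (149/140 − 1)
= 29 · 0.0643
= 1.86 L

1.9 L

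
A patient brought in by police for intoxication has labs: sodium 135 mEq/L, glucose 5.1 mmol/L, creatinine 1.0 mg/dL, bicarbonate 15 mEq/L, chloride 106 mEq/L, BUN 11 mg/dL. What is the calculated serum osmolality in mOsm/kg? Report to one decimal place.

Calculated osmolality = 2·Na + glucose + BUN/2.8
= 2·135 + 5.1 + 11/2.8
= 270 + 5.10 + 3.93
= 279.03 mOsm/kg

279.0 mOsm/kg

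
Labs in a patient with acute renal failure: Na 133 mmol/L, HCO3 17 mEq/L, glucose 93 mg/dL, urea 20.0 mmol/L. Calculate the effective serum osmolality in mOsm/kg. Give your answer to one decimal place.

271.2 mOsm/kg

Effective osmolality excludes urea (freely permeant across cell membranes):
2·Na + glucose/18
= 2·133 + 93/18
= 266 + 5.17
= 271.17 mOsm/kg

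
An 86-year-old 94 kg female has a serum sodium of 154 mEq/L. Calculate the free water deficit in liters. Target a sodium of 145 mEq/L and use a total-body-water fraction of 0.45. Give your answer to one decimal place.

TBW = 0.45 · 94 = 42.3 L
Free water deficit = TBW · (Na/145 − 1)
= 42.3 · (154/145 − 1)
= 42.3 · 0.0621
= 2.63 L

2.6 L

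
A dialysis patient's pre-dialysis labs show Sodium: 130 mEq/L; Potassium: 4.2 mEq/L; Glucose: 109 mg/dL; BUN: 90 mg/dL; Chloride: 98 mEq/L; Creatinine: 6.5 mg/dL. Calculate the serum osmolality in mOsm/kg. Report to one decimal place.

Calculated osmolality = 2·Na + glucose/18 + BUN/2.8
= 2·130 + 109/18 + 90/2.8
= 260 + 6.06 + 32.14
= 298.2 mOsm/kg

298.2 mOsm/kg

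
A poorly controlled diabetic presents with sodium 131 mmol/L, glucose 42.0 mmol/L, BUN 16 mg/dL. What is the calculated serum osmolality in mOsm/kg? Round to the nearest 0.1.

Calculated osmolality = 2·Na + glucose + BUN/2.8
= 2·131 + 42 + 16/2.8
= 262 + 42 + 5.71
= 309.71 mOsm/kg

309.7 mOsm/kg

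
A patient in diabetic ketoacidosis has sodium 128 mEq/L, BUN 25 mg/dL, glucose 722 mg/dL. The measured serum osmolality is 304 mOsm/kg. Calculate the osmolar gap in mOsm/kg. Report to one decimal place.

Calculated osmolality = 2·Na + glucose/18 + BUN/2.8
= 2·128 + 722/18 + 25/2.8
= 256 + 40.11 + 8.93
= 305.04 mOsm/kg ≈ 305.0 mOsm/kg
Osmolar gap = measured − calculated = 304 − 305.0 = -1.0 mOsm/kg

-1.0 mOsm/kg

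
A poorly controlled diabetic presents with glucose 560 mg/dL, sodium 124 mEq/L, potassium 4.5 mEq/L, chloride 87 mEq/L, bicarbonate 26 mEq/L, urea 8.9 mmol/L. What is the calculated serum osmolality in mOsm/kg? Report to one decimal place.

Calculated osmolality = 2·Na + glucose/18 + urea
= 2·124 + 560/18 + 8.9
= 248 + 31.11 + 8.90
= 288.01 mOsm/kg

288.0 mOsm/kg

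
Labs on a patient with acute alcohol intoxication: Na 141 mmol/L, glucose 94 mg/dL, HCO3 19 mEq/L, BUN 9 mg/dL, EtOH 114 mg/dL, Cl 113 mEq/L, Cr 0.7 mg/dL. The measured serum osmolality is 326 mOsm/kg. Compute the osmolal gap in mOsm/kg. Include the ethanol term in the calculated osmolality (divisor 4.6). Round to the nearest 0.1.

Calculated osmolality = 2·Na + glucose/18 + BUN/2.8 + ethanol/4.6
= 2·141 + 94/18 + 9/2.8 + 114/4.6
= 282 + 5.22 + 3.21 + 24.78
= 315.21 mOsm/kg ≈ 315.2 mOsm/kg
Osmolar gap = measured − calculated = 326 − 315.2 = 10.8 mOsm/kg

10.8 mOsm/kg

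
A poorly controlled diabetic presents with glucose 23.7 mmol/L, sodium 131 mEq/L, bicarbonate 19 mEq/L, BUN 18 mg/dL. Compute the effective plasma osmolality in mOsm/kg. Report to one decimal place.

285.7 mOsm/kg

Effective osmolality excludes urea (freely permeant across cell membranes):
2·Na + glucose
= 2·131 + 23.7
= 262 + 23.7
= 285.7 mOsm/kg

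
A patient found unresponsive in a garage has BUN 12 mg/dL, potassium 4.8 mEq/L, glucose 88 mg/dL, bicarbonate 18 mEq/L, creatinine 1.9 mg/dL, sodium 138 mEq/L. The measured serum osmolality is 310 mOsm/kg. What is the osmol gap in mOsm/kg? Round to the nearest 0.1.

Calculated osmolality = 2·Na + glucose/18 + BUN/2.8
= 2·138 + 88/18 + 12/2.8
= 276 + 4.89 + 4.29
= 285.18 mOsm/kg ≈ 285.2 mOsm/kg
Osmolar gap = measured − calculated = 310 − 285.2 = 24.8 mOsm/kg

24.8 mOsm/kg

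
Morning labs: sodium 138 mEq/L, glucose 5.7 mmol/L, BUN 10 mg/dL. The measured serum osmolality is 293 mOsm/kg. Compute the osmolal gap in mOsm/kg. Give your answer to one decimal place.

Calculated osmolality = 2·Na + glucose + BUN/2.8
= 2·138 + 5.7 + 10/2.8
= 276 + 5.70 + 3.57
= 285.27 mOsm/kg ≈ 285.3 mOsm/kg
Osmolar gap = measured − calculated = 293 − 285.3 = 7.7 mOsm/kg

7.7 mOsm/kg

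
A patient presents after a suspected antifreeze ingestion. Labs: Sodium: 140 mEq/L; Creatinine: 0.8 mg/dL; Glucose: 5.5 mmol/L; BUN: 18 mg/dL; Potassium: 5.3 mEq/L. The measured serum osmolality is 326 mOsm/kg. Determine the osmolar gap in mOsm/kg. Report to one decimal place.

34.1 mOsm/kg

Calculated osmolality = 2·Na + glucose + BUN/2.8
= 2·140 + 5.5 + 18/2.8
= 280 + 5.50 + 6.43
= 291.93 mOsm/kg ≈ 291.9 mOsm/kg
Osmolar gap = measured − calculated = 326 − 291.9 = 34.1 mOsm/kg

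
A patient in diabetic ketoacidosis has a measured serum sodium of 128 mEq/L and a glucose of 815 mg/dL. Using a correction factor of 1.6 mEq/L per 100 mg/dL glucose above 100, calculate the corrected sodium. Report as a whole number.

139 mEq/L

Corrected Na = measured Na + 1.6 · (glucose − 100)/100
= 128 + 1.6 · (815 − 100)/100
= 128 + 11.4
= 139.4 mEq/L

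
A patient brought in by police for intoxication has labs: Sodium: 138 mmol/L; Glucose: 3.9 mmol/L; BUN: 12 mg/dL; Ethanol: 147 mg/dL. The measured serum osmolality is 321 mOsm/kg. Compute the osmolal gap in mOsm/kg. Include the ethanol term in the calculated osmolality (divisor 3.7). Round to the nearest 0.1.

-2.9 mOsm/kg

Calculated osmolality = 2·Na + glucose + BUN/2.8 + ethanol/3.7
= 2·138 + 3.9 + 12/2.8 + 147/3.7
= 276 + 3.90 + 4.29 + 39.73
= 323.92 mOsm/kg ≈ 323.9 mOsm/kg
Osmolar gap = measured − calculated = 321 − 323.9 = -2.9 mOsm/kg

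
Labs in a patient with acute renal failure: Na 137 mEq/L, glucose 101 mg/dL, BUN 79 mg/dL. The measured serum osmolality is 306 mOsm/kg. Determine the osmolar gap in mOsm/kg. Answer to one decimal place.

-1.8 mOsm/kg

Calculated osmolality = 2·Na + glucose/18 + BUN/2.8
= 2·137 + 101/18 + 79/2.8
= 274 + 5.61 + 28.21
= 307.82 mOsm/kg ≈ 307.8 mOsm/kg
Osmolar gap = measured − calculated = 306 − 307.8 = -1.8 mOsm/kg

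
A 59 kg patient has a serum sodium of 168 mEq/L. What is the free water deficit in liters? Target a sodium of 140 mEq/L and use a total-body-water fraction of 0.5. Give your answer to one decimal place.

5.9 L

TBW = 0.5 · 59 = 29.5 L
Free water deficit = TBW · (Na/140 − 1)
= 29.5 · (168/140 − 1)
= 29.5 · 0.2
= 5.9 L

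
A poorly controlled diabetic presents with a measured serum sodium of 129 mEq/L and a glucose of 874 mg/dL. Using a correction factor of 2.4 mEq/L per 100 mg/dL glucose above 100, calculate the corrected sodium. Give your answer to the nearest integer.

Corrected Na = measured Na + 2.4 · (glucose − 100)/100
= 129 + 2.4 · (874 − 100)/100
= 129 + 18.6
= 147.6 mEq/L

148 mEq/L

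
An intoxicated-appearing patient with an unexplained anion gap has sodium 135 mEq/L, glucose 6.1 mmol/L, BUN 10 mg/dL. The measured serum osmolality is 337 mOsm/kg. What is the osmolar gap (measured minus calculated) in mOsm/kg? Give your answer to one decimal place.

57.3 mOsm/kg

Calculated osmolality = 2·Na + glucose + BUN/2.8
= 2·135 + 6.1 + 10/2.8
= 270 + 6.10 + 3.57
= 279.67 mOsm/kg ≈ 279.7 mOsm/kg
Osmolar gap = measured − calculated = 337 − 279.7 = 57.3 mOsm/kg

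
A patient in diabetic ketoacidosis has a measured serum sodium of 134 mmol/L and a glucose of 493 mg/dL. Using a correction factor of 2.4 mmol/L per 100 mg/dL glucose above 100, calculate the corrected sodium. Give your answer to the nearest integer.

143 mmol/L

Corrected Na = measured Na + 2.4 · (glucose − 100)/100
= 134 + 2.4 · (493 − 100)/100
= 134 + 9.4
= 143.4 mmol/L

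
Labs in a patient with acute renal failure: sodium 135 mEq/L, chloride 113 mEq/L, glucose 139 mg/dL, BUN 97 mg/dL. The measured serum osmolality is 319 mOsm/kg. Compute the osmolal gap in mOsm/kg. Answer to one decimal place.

6.6 mOsm/kg

Calculated osmolality = 2·Na + glucose/18 + BUN/2.8
= 2·135 + 139/18 + 97/2.8
= 270 + 7.72 + 34.64
= 312.36 mOsm/kg ≈ 312.4 mOsm/kg
Osmolar gap = measured − calculated = 319 − 312.4 = 6.6 mOsm/kg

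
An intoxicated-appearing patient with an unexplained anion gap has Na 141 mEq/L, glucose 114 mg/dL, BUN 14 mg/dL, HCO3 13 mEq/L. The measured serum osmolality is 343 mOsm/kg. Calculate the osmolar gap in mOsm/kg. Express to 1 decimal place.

Calculated osmolality = 2·Na + glucose/18 + BUN/2.8
= 2·141 + 114/18 + 14/2.8
= 282 + 6.33 + 5
= 293.33 mOsm/kg ≈ 293.3 mOsm/kg
Osmolar gap = measured − calculated = 343 − 293.3 = 49.7 mOsm/kg

49.7 mOsm/kg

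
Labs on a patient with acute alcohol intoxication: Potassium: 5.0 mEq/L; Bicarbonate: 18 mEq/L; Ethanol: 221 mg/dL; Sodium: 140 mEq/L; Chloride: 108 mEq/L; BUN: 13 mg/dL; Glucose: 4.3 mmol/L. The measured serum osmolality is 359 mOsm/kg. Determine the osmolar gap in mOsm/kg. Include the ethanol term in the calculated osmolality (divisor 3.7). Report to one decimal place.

10.3 mOsm/kg

Calculated osmolality = 2·Na + glucose + BUN/2.8 + ethanol/3.7
= 2·140 + 4.3 + 13/2.8 + 221/3.7
= 280 + 4.30 + 4.64 + 59.73
= 348.67 mOsm/kg ≈ 348.7 mOsm/kg
Osmolar gap = measured − calculated = 359 − 348.7 = 10.3 mOsm/kg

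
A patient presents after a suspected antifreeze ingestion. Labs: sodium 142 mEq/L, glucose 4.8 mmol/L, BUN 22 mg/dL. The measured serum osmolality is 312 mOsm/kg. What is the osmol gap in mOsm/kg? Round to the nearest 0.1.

15.3 mOsm/kg

Calculated osmolality = 2·Na + glucose + BUN/2.8
= 2·142 + 4.8 + 22/2.8
= 284 + 4.80 + 7.86
= 296.66 mOsm/kg ≈ 296.7 mOsm/kg
Osmolar gap = measured − calculated = 312 − 296.7 = 15.3 mOsm/kg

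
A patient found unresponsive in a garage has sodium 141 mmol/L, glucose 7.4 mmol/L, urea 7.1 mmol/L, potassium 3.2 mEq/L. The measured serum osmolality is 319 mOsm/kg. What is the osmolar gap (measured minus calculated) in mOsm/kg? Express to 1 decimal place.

Calculated osmolality = 2·Na + glucose + urea
= 2·141 + 7.4 + 7.1
= 282 + 7.40 + 7.10
= 296.5 mOsm/kg ≈ 296.5 mOsm/kg
Osmolar gap = measured − calculated = 319 − 296.5 = 22.5 mOsm/kg

22.5 mOsm/kg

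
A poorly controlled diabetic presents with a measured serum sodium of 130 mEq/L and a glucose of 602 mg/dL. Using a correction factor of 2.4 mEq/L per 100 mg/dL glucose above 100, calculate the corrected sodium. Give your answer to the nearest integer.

142 mEq/L

Corrected Na = measured Na + 2.4 · (glucose − 100)/100
= 130 + 2.4 · (602 − 100)/100
= 130 + 12
= 142 mEq/L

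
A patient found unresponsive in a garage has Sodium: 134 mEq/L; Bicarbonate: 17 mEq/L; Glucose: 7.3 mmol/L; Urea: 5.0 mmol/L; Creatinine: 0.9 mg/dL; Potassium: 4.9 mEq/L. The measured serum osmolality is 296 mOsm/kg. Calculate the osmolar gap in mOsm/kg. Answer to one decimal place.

Calculated osmolality = 2·Na + glucose + urea
= 2·134 + 7.3 + 5
= 268 + 7.30 + 5
= 280.3 mOsm/kg ≈ 280.3 mOsm/kg
Osmolar gap = measured − calculated = 296 − 280.3 = 15.7 mOsm/kg

15.7 mOsm/kg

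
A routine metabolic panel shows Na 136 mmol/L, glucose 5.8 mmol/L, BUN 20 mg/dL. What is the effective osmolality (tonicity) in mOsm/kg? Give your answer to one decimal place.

277.8 mOsm/kg

Effective osmolality excludes urea (freely permeant across cell membranes):
2·Na + glucose
= 2·136 + 5.8
= 272 + 5.8
= 277.8 mOsm/kg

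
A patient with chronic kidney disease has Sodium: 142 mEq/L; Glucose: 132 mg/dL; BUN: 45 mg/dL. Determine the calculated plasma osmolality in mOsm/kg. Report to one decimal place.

307.4 mOsm/kg

Calculated osmolality = 2·Na + glucose/18 + BUN/2.8
= 2·142 + 132/18 + 45/2.8
= 284 + 7.33 + 16.07
= 307.4 mOsm/kg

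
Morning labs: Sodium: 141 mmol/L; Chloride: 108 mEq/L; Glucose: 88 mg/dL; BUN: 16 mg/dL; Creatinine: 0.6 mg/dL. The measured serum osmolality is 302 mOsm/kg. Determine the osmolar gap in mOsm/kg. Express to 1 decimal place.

9.4 mOsm/kg

Calculated osmolality = 2·Na + glucose/18 + BUN/2.8
= 2·141 + 88/18 + 16/2.8
= 282 + 4.89 + 5.71
= 292.6 mOsm/kg ≈ 292.6 mOsm/kg
Osmolar gap = measured − calculated = 302 − 292.6 = 9.4 mOsm/kg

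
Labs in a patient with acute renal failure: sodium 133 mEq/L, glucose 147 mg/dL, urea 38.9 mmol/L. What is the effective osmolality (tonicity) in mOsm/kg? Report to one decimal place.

274.2 mOsm/kg

Effective osmolality excludes urea (freely permeant across cell membranes):
2·Na + glucose/18
= 2·133 + 147/18
= 266 + 8.17
= 274.17 mOsm/kg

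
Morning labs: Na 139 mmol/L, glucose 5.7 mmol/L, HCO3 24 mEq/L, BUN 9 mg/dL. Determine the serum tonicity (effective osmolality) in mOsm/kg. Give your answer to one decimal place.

283.7 mOsm/kg

Effective osmolality excludes urea (freely permeant across cell membranes):
2·Na + glucose
= 2·139 + 5.7
= 278 + 5.7
= 283.7 mOsm/kg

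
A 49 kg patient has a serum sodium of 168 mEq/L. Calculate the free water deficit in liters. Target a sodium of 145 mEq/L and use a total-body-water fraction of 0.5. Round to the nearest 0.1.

TBW = 0.5 · 49 = 24.5 L
Free water deficit = TBW · (Na/145 − 1)
= 24.5 · (168/145 − 1)
= 24.5 · 0.1586
= 3.89 L

3.9 L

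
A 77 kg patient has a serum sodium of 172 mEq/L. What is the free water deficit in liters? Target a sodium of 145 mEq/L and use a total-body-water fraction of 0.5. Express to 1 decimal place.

TBW = 0.5 · 77 = 38.5 L
Free water deficit = TBW · (Na/145 − 1)
= 38.5 · (172/145 − 1)
= 38.5 · 0.1862
= 7.17 L

7.2 L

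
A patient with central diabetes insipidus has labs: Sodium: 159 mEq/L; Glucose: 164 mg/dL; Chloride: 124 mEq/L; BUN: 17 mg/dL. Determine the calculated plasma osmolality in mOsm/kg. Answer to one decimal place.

Calculated osmolality = 2·Na + glucose/18 + BUN/2.8
= 2·159 + 164/18 + 17/2.8
= 318 + 9.11 + 6.07
= 333.18 mOsm/kg

333.2 mOsm/kg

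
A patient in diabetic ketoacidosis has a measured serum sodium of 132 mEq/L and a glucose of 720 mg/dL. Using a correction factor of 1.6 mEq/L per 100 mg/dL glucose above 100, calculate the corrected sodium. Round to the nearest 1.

Corrected Na = measured Na + 1.6 · (glucose − 100)/100
= 132 + 1.6 · (720 − 100)/100
= 132 + 9.9
= 141.9 mEq/L

142 mEq/L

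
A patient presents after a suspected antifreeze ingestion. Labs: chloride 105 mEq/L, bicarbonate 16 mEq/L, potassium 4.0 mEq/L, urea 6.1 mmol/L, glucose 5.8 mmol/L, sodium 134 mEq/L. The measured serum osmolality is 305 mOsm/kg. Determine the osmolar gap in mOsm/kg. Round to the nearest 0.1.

25.1 mOsm/kg

Calculated osmolality = 2·Na + glucose + urea
= 2·134 + 5.8 + 6.1
= 268 + 5.80 + 6.10
= 279.9 mOsm/kg ≈ 279.9 mOsm/kg
Osmolar gap = measured − calculated = 305 − 279.9 = 25.1 mOsm/kg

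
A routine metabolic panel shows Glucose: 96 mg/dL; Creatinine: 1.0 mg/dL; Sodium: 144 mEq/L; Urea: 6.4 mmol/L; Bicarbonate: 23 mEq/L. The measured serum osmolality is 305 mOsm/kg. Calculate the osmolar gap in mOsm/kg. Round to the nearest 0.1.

5.3 mOsm/kg

Calculated osmolality = 2·Na + glucose/18 + urea
= 2·144 + 96/18 + 6.4
= 288 + 5.33 + 6.40
= 299.73 mOsm/kg ≈ 299.7 mOsm/kg
Osmolar gap = measured − calculated = 305 − 299.7 = 5.3 mOsm/kg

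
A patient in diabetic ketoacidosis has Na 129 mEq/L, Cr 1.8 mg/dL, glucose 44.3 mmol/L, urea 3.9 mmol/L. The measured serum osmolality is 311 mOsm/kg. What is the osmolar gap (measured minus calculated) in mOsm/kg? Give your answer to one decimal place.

Calculated osmolality = 2·Na + glucose + urea
= 2·129 + 44.3 + 3.9
= 258 + 44.30 + 3.90
= 306.2 mOsm/kg ≈ 306.2 mOsm/kg
Osmolar gap = measured − calculated = 311 − 306.2 = 4.8 mOsm/kg

4.8 mOsm/kg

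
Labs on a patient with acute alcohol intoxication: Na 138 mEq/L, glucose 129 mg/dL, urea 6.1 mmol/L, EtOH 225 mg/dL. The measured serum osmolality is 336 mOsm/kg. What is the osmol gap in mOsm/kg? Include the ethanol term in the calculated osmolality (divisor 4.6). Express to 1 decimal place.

Calculated osmolality = 2·Na + glucose/18 + urea + ethanol/4.6
= 2·138 + 129/18 + 6.1 + 225/4.6
= 276 + 7.17 + 6.10 + 48.91
= 338.18 mOsm/kg ≈ 338.2 mOsm/kg
Osmolar gap = measured − calculated = 336 − 338.2 = -2.2 mOsm/kg

-2.2 mOsm/kg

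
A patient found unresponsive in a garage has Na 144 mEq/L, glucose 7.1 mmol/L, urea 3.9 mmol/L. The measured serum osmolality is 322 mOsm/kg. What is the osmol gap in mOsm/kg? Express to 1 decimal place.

Calculated osmolality = 2·Na + glucose + urea
= 2·144 + 7.1 + 3.9
= 288 + 7.10 + 3.90
= 299 mOsm/kg ≈ 299.0 mOsm/kg
Osmolar gap = measured − calculated = 322 − 299.0 = 23.0 mOsm/kg

23.0 mOsm/kg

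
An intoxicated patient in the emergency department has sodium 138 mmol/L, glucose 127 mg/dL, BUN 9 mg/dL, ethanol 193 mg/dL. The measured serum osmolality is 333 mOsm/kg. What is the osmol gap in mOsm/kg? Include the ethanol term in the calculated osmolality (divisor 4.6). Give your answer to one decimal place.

4.8 mOsm/kg

Calculated osmolality = 2·Na + glucose/18 + BUN/2.8 + ethanol/4.6
= 2·138 + 127/18 + 9/2.8 + 193/4.6
= 276 + 7.06 + 3.21 + 41.96
= 328.23 mOsm/kg ≈ 328.2 mOsm/kg
Osmolar gap = measured − calculated = 333 − 328.2 = 4.8 mOsm/kg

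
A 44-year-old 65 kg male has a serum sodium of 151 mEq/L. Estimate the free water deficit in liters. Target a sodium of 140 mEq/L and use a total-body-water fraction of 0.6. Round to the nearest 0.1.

3.1 L

TBW = 0.6 · 65 = 39 L
Free water deficit = TBW · (Na/140 − 1)
= 39 · (151/140 − 1)
= 39 · 0.0786
= 3.07 L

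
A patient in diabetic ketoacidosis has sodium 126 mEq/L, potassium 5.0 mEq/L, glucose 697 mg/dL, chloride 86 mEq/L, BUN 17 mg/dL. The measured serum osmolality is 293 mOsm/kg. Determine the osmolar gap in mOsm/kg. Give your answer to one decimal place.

Calculated osmolality = 2·Na + glucose/18 + BUN/2.8
= 2·126 + 697/18 + 17/2.8
= 252 + 38.72 + 6.07
= 296.79 mOsm/kg ≈ 296.8 mOsm/kg
Osmolar gap = measured − calculated = 293 − 296.8 = -3.8 mOsm/kg

-3.8 mOsm/kg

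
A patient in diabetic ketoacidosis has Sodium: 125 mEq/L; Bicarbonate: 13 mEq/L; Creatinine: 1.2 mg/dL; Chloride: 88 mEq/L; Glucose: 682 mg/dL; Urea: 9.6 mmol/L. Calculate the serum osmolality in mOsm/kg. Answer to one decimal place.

297.5 mOsm/kg

Calculated osmolality = 2·Na + glucose/18 + urea
= 2·125 + 682/18 + 9.6
= 250 + 37.89 + 9.60
= 297.49 mOsm/kg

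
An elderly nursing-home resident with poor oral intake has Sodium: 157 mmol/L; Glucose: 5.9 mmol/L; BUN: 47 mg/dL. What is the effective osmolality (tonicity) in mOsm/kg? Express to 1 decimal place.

319.9 mOsm/kg

Effective osmolality excludes urea (freely permeant across cell membranes):
2·Na + glucose
= 2·157 + 5.9
= 314 + 5.9
= 319.9 mOsm/kg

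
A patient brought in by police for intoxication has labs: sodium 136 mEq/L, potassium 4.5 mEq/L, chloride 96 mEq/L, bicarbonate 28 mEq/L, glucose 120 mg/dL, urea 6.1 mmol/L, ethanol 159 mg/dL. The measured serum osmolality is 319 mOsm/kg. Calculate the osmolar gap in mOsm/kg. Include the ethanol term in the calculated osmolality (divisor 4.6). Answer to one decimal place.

Calculated osmolality = 2·Na + glucose/18 + urea + ethanol/4.6
= 2·136 + 120/18 + 6.1 + 159/4.6
= 272 + 6.67 + 6.10 + 34.57
= 319.34 mOsm/kg ≈ 319.3 mOsm/kg
Osmolar gap = measured − calculated = 319 − 319.3 = -0.3 mOsm/kg

-0.3 mOsm/kg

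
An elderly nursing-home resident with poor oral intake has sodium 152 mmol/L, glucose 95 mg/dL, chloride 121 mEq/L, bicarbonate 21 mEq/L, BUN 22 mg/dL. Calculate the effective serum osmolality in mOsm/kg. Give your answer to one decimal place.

309.3 mOsm/kg

Effective osmolality excludes urea (freely permeant across cell membranes):
2·Na + glucose/18
= 2·152 + 95/18
= 304 + 5.28
= 309.28 mOsm/kg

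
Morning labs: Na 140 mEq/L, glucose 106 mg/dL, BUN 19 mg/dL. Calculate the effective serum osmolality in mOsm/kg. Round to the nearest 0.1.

Effective osmolality excludes urea (freely permeant across cell membranes):
2·Na + glucose/18
= 2·140 + 106/18
= 280 + 5.89
= 285.89 mOsm/kg

285.9 mOsm/kg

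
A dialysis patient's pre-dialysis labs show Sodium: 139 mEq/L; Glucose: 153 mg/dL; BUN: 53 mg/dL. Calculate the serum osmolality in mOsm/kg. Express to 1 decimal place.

Calculated osmolality = 2·Na + glucose/18 + BUN/2.8
= 2·139 + 153/18 + 53/2.8
= 278 + 8.50 + 18.93
= 305.43 mOsm/kg

305.4 mOsm/kg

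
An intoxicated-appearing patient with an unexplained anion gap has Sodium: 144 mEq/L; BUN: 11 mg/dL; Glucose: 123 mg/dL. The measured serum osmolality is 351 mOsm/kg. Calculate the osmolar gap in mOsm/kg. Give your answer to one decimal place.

Calculated osmolality = 2·Na + glucose/18 + BUN/2.8
= 2·144 + 123/18 + 11/2.8
= 288 + 6.83 + 3.93
= 298.76 mOsm/kg ≈ 298.8 mOsm/kg
Osmolar gap = measured − calculated = 351 − 298.8 = 52.2 mOsm/kg

52.2 mOsm/kg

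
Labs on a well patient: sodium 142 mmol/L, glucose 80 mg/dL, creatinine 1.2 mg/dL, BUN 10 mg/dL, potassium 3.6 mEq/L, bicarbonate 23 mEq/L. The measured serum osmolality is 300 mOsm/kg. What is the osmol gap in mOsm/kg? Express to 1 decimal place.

8.0 mOsm/kg

Calculated osmolality = 2·Na + glucose/18 + BUN/2.8
= 2·142 + 80/18 + 10/2.8
= 284 + 4.44 + 3.57
= 292.01 mOsm/kg ≈ 292.0 mOsm/kg
Osmolar gap = measured − calculated = 300 − 292.0 = 8.0 mOsm/kg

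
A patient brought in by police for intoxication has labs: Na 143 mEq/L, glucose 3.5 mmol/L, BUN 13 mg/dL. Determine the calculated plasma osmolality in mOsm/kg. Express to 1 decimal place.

Calculated osmolality = 2·Na + glucose + BUN/2.8
= 2·143 + 3.5 + 13/2.8
= 286 + 3.50 + 4.64
= 294.14 mOsm/kg

294.1 mOsm/kg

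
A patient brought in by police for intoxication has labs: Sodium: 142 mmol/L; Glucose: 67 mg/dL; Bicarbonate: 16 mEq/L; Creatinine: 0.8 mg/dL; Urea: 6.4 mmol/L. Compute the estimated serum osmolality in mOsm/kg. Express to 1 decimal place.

294.1 mOsm/kg

Calculated osmolality = 2·Na + glucose/18 + urea
= 2·142 + 67/18 + 6.4
= 284 + 3.72 + 6.40
= 294.12 mOsm/kg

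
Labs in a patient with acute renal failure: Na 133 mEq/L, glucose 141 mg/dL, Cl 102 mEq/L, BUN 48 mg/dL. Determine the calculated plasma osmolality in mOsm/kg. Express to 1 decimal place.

291.0 mOsm/kg

Calculated osmolality = 2·Na + glucose/18 + BUN/2.8
= 2·133 + 141/18 + 48/2.8
= 266 + 7.83 + 17.14
= 290.97 mOsm/kg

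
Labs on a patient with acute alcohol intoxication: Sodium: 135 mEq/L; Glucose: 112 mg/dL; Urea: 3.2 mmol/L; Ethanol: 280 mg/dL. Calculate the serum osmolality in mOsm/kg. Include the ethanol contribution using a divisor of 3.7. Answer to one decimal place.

Calculated osmolality = 2·Na + glucose/18 + urea + ethanol/3.7
= 2·135 + 112/18 + 3.2 + 280/3.7
= 270 + 6.22 + 3.20 + 75.68
= 355.1 mOsm/kg

355.1 mOsm/kg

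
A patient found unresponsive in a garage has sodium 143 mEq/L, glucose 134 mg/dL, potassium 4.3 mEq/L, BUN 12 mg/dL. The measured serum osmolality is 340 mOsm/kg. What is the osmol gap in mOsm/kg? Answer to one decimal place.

42.3 mOsm/kg

Calculated osmolality = 2·Na + glucose/18 + BUN/2.8
= 2·143 + 134/18 + 12/2.8
= 286 + 7.44 + 4.29
= 297.73 mOsm/kg ≈ 297.7 mOsm/kg
Osmolar gap = measured − calculated = 340 − 297.7 = 42.3 mOsm/kg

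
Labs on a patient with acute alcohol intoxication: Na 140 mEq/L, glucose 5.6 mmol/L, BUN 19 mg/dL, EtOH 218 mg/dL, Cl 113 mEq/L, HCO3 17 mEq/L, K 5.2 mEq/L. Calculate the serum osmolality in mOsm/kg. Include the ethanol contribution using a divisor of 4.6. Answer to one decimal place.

Calculated osmolality = 2·Na + glucose + BUN/2.8 + ethanol/4.6
= 2·140 + 5.6 + 19/2.8 + 218/4.6
= 280 + 5.60 + 6.79 + 47.39
= 339.78 mOsm/kg

339.8 mOsm/kg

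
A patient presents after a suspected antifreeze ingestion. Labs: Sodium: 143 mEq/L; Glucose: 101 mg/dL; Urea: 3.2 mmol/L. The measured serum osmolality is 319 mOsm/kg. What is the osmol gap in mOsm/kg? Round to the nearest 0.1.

24.2 mOsm/kg

Calculated osmolality = 2·Na + glucose/18 + urea
= 2·143 + 101/18 + 3.2
= 286 + 5.61 + 3.20
= 294.81 mOsm/kg ≈ 294.8 mOsm/kg
Osmolar gap = measured − calculated = 319 − 294.8 = 24.2 mOsm/kg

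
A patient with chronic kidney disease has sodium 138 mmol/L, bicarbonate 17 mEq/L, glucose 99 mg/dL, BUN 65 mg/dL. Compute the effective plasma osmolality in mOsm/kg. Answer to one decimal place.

281.5 mOsm/kg

Effective osmolality excludes urea (freely permeant across cell membranes):
2·Na + glucose/18
= 2·138 + 99/18
= 276 + 5.5
= 281.5 mOsm/kg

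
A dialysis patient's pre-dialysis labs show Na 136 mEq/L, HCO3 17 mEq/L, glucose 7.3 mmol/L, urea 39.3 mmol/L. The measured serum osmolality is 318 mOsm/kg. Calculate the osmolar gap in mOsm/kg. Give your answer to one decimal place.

Calculated osmolality = 2·Na + glucose + urea
= 2·136 + 7.3 + 39.3
= 272 + 7.30 + 39.30
= 318.6 mOsm/kg ≈ 318.6 mOsm/kg
Osmolar gap = measured − calculated = 318 − 318.6 = -0.6 mOsm/kg

-0.6 mOsm/kg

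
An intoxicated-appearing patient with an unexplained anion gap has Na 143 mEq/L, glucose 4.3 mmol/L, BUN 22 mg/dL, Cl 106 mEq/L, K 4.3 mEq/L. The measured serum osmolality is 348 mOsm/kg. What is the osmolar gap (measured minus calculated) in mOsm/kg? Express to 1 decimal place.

49.8 mOsm/kg

Calculated osmolality = 2·Na + glucose + BUN/2.8
= 2·143 + 4.3 + 22/2.8
= 286 + 4.30 + 7.86
= 298.16 mOsm/kg ≈ 298.2 mOsm/kg
Osmolar gap = measured − calculated = 348 − 298.2 = 49.8 mOsm/kg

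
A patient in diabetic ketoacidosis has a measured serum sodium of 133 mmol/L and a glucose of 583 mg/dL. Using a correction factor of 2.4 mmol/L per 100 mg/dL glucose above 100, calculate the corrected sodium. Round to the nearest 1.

145 mmol/L

Corrected Na = measured Na + 2.4 · (glucose − 100)/100
= 133 + 2.4 · (583 − 100)/100
= 133 + 11.6
= 144.6 mmol/L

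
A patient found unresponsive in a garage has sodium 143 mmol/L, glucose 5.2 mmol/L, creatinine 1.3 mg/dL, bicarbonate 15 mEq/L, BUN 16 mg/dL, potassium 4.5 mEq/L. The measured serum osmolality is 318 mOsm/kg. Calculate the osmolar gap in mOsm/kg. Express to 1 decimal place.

21.1 mOsm/kg

Calculated osmolality = 2·Na + glucose + BUN/2.8
= 2·143 + 5.2 + 16/2.8
= 286 + 5.20 + 5.71
= 296.91 mOsm/kg ≈ 296.9 mOsm/kg
Osmolar gap = measured − calculated = 318 − 296.9 = 21.1 mOsm/kg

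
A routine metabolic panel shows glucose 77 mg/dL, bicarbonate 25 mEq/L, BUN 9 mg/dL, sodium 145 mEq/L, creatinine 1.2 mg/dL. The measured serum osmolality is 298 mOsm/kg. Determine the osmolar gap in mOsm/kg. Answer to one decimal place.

0.5 mOsm/kg

Calculated osmolality = 2·Na + glucose/18 + BUN/2.8
= 2·145 + 77/18 + 9/2.8
= 290 + 4.28 + 3.21
= 297.49 mOsm/kg ≈ 297.5 mOsm/kg
Osmolar gap = measured − calculated = 298 − 297.5 = 0.5 mOsm/kg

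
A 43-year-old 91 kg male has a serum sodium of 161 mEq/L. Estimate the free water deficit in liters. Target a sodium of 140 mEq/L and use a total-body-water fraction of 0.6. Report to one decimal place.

TBW = 0.6 · 91 = 54.6 L
Free water deficit = TBW · (Na/140 − 1)
= 54.6 · (161/140 − 1)
= 54.6 · 0.15
= 8.19 L

8.2 L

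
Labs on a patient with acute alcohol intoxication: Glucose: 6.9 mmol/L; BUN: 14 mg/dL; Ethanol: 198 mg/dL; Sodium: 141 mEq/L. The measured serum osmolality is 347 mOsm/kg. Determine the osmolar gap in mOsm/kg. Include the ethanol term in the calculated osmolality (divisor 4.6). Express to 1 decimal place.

10.1 mOsm/kg

Calculated osmolality = 2·Na + glucose + BUN/2.8 + ethanol/4.6
= 2·141 + 6.9 + 14/2.8 + 198/4.6
= 282 + 6.90 + 5 + 43.04
= 336.94 mOsm/kg ≈ 336.9 mOsm/kg
Osmolar gap = measured − calculated = 347 − 336.9 = 10.1 mOsm/kg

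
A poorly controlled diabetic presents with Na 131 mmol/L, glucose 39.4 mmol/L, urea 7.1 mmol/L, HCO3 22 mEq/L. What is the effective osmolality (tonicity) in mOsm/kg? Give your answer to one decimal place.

Effective osmolality excludes urea (freely permeant across cell membranes):
2·Na + glucose
= 2·131 + 39.4
= 262 + 39.4
= 301.4 mOsm/kg

301.4 mOsm/kg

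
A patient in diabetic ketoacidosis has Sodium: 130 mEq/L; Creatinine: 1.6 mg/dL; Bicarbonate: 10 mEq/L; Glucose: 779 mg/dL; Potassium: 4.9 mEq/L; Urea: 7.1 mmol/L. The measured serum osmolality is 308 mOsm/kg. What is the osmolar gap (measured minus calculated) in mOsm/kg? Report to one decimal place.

-2.4 mOsm/kg

Calculated osmolality = 2·Na + glucose/18 + urea
= 2·130 + 779/18 + 7.1
= 260 + 43.28 + 7.10
= 310.38 mOsm/kg ≈ 310.4 mOsm/kg
Osmolar gap = measured − calculated = 308 − 310.4 = -2.4 mOsm/kg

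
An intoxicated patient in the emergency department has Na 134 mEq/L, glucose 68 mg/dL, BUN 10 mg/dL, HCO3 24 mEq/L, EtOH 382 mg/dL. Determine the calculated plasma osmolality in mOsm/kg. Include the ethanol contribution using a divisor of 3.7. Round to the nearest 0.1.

Calculated osmolality = 2·Na + glucose/18 + BUN/2.8 + ethanol/3.7
= 2·134 + 68/18 + 10/2.8 + 382/3.7
= 268 + 3.78 + 3.57 + 103.24
= 378.59 mOsm/kg

378.6 mOsm/kg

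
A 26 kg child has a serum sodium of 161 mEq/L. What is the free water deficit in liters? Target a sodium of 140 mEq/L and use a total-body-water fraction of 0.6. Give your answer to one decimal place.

TBW = 0.6 · 26 = 15.6 L
Free water deficit = TBW · (Na/140 − 1)
= 15.6 · (161/140 − 1)
= 15.6 · 0.15
= 2.34 L

2.3 L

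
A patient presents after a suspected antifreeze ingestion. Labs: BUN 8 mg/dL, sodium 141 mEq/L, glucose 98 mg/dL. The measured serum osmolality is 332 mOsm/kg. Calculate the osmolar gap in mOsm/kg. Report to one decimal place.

41.7 mOsm/kg

Calculated osmolality = 2·Na + glucose/18 + BUN/2.8
= 2·141 + 98/18 + 8/2.8
= 282 + 5.44 + 2.86
= 290.3 mOsm/kg ≈ 290.3 mOsm/kg
Osmolar gap = measured − calculated = 332 − 290.3 = 41.7 mOsm/kg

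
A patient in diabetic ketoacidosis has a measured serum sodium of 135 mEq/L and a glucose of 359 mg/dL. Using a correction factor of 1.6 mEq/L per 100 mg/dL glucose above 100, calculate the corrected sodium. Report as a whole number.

139 mEq/L

Corrected Na = measured Na + 1.6 · (glucose − 100)/100
= 135 + 1.6 · (359 − 100)/100
= 135 + 4.1
= 139.1 mEq/L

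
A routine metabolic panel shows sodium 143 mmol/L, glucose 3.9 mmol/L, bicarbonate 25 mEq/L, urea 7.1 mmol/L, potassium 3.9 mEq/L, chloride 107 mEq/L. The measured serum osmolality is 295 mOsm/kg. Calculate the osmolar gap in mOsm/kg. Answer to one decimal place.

Calculated osmolality = 2·Na + glucose + urea
= 2·143 + 3.9 + 7.1
= 286 + 3.90 + 7.10
= 297 mOsm/kg ≈ 297.0 mOsm/kg
Osmolar gap = measured − calculated = 295 − 297.0 = -2.0 mOsm/kg

-2.0 mOsm/kg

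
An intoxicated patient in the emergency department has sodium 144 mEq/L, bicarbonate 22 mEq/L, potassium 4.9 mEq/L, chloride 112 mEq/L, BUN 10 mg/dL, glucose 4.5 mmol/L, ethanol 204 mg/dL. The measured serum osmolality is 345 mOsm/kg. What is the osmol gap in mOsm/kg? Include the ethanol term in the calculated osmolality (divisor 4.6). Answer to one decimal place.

Calculated osmolality = 2·Na + glucose + BUN/2.8 + ethanol/4.6
= 2·144 + 4.5 + 10/2.8 + 204/4.6
= 288 + 4.50 + 3.57 + 44.35
= 340.42 mOsm/kg ≈ 340.4 mOsm/kg
Osmolar gap = measured − calculated = 345 − 340.4 = 4.6 mOsm/kg

4.6 mOsm/kg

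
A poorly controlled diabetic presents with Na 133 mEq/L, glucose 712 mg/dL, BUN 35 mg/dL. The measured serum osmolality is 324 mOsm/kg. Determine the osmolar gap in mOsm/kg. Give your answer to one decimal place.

5.9 mOsm/kg

Calculated osmolality = 2·Na + glucose/18 + BUN/2.8
= 2·133 + 712/18 + 35/2.8
= 266 + 39.56 + 12.50
= 318.06 mOsm/kg ≈ 318.1 mOsm/kg
Osmolar gap = measured − calculated = 324 − 318.1 = 5.9 mOsm/kg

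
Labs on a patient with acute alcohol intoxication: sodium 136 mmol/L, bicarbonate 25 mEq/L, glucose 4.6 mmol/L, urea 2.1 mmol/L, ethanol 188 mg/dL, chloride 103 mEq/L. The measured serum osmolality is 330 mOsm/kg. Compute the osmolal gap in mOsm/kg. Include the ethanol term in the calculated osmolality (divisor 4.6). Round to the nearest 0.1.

Calculated osmolality = 2·Na + glucose + urea + ethanol/4.6
= 2·136 + 4.6 + 2.1 + 188/4.6
= 272 + 4.60 + 2.10 + 40.87
= 319.57 mOsm/kg ≈ 319.6 mOsm/kg
Osmolar gap = measured − calculated = 330 − 319.6 = 10.4 mOsm/kg

10.4 mOsm/kg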